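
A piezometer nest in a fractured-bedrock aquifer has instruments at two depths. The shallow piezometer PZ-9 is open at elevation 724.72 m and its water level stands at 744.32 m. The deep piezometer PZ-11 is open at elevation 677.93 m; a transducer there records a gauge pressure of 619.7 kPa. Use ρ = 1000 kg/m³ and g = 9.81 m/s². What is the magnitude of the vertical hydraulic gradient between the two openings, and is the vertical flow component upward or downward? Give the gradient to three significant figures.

Total head at PZ-9: h = 744.32 m (water level in the standpipe).
Pressure head at PZ-11: ψ = P/(ρg) = 619.7×1000 / (1000 × 9.81) = 63.17 m.
Total head at PZ-11: h = z + ψ = 677.93 + 63.17 = 741.10 m.
Δh = h(PZ-9) − h(PZ-11) = 744.32 − 741.10 = 3.22 m.
Vertical separation Δz = 724.72 − 677.93 = 46.79 m.
|i_v| = |Δh| / Δz = 3.22 / 46.79 = 0.0688.
Head is higher in the shallow piezometer, so vertical flow is downward (recharge condition).

|i_v| ≈ 0.0688; vertical flow is downward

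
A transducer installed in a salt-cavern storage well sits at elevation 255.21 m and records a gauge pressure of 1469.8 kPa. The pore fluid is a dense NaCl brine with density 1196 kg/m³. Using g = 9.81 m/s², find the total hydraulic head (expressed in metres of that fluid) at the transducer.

ψ = P/(ρg) = 1469.8×1000 / (1196 × 9.81) = 125.27 m.
h = z + ψ = 255.21 + 125.27 = 380.48 m.

h ≈ 380.48 m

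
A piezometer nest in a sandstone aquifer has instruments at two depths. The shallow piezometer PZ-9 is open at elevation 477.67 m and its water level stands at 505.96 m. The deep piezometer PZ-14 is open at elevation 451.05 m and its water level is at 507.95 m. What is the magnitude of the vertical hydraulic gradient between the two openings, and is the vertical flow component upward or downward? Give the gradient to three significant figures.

Total head at PZ-9: h = 505.96 m (water level in the standpipe).
Total head at PZ-14: h = 507.95 m.
Δh = h(PZ-9) − h(PZ-14) = 505.96 − 507.95 = -1.99 m.
Vertical separation Δz = 477.67 − 451.05 = 26.62 m.
|i_v| = |Δh| / Δz = 1.99 / 26.62 = 0.0748.
Head is higher in the deep piezometer, so vertical flow is upward (discharge condition).

|i_v| ≈ 0.0748; vertical flow is upward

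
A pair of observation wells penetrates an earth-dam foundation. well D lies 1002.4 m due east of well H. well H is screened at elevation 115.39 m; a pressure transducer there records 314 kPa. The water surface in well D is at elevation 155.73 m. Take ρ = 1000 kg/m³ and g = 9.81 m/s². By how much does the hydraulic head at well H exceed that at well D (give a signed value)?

Pressure head at well H: ψ = P/(ρg) = 314×1000 / (1000 × 9.81) = 32.01 m.
Total head at well H: h = z + ψ = 115.39 + 32.01 = 147.40 m.
Total head at well D: h = 155.73 m (water level in the piezometer is the total head).
Head difference: h(well H) − h(well D) = 147.40 − 155.73 = -8.33 m.

Δh ≈ -8.33 m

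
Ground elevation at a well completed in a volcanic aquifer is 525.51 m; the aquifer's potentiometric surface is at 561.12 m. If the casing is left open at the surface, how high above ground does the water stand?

Water rises to the potentiometric surface, so the rise above ground = 561.12 − 525.51 = 35.61 m.

≈ 35.61 m above ground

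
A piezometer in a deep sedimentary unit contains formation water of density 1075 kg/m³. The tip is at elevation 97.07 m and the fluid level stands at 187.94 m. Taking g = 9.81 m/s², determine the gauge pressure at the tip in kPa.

P ≈ 958 kPa

Pressure head ψ = h − z = 187.94 − 97.07 = 90.87 m.
P = ρgψ = 1075 × 9.81 × 90.87 = 958292 Pa ≈ 958 kPa.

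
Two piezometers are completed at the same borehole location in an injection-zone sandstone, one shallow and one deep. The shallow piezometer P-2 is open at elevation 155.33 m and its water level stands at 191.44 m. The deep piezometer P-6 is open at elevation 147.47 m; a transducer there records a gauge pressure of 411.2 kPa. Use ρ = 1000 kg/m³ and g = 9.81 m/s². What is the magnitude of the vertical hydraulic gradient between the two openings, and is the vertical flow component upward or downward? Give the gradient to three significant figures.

Total head at P-2: h = 191.44 m (water level in the standpipe).
Pressure head at P-6: ψ = P/(ρg) = 411.2×1000 / (1000 × 9.81) = 41.92 m.
Total head at P-6: h = z + ψ = 147.47 + 41.92 = 189.39 m.
Δh = h(P-2) − h(P-6) = 191.44 − 189.39 = 2.05 m.
Vertical separation Δz = 155.33 − 147.47 = 7.86 m.
|i_v| = |Δh| / Δz = 2.05 / 7.86 = 0.261.
Head is higher in the shallow piezometer, so vertical flow is downward (recharge condition).

|i_v| ≈ 0.261; vertical flow is downward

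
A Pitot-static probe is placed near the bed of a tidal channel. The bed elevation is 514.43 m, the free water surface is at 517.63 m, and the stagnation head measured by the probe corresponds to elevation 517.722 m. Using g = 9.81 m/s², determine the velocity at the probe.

Near the bed, under hydrostatic conditions, the piezometric head (z + ψ) equals the free-surface elevation, 517.63 m.
Velocity head = total − piezometric = 517.722 − 517.63 = 0.092 m.
v = √(2g·h_v) = √(2 × 9.81 × 0.092) = 1.34 m/s.

v ≈ 1.34 m/s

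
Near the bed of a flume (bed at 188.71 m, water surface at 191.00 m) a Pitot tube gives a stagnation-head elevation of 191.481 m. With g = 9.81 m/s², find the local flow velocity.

v ≈ 3.07 m/s

Near the bed, under hydrostatic conditions, the piezometric head (z + ψ) equals the free-surface elevation, 191.00 m.
Velocity head = total − piezometric = 191.481 − 191.00 = 0.481 m.
v = √(2g·h_v) = √(2 × 9.81 × 0.481) = 3.07 m/s.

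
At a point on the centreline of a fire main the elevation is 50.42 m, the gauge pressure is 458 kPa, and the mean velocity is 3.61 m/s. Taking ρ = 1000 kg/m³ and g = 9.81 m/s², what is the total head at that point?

h ≈ 97.77 m

Pressure head ψ = P/(ρg) = 458×1000 / (1000 × 9.81) = 46.69 m.
Velocity head = v²/(2g) = 3.61² / (2 × 9.81) = 0.664 m.
h = z + ψ + v²/(2g) = 50.42 + 46.69 + 0.664 = 97.77 m.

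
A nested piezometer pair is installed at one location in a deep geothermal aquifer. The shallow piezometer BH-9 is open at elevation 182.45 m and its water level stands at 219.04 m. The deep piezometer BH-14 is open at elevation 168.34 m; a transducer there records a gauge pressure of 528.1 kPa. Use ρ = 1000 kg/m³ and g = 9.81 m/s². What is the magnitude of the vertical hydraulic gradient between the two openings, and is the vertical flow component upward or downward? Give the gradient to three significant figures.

|i_v| ≈ 0.222; vertical flow is upward

Total head at BH-9: h = 219.04 m (water level in the standpipe).
Pressure head at BH-14: ψ = P/(ρg) = 528.1×1000 / (1000 × 9.81) = 53.83 m.
Total head at BH-14: h = z + ψ = 168.34 + 53.83 = 222.17 m.
Δh = h(BH-9) − h(BH-14) = 219.04 − 222.17 = -3.13 m.
Vertical separation Δz = 182.45 − 168.34 = 14.11 m.
|i_v| = |Δh| / Δz = 3.13 / 14.11 = 0.222.
Head is higher in the deep piezometer, so vertical flow is upward (discharge condition).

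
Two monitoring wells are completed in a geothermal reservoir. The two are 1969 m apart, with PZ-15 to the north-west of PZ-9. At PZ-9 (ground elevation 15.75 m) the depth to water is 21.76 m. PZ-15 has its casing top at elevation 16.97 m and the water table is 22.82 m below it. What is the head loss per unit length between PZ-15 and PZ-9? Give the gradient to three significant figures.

i ≈ 0.0000813 m/m

Total head at PZ-9: h = 15.75 − 21.76 = -6.01 m.
Total head at PZ-15: h = 16.97 − 22.82 = -5.85 m.
Head difference: h(PZ-9) − h(PZ-15) = -6.01 − (-5.85) = -0.16 m.
Hydraulic gradient: i = |Δh| / L = 0.16 / 1969 = 0.0000813.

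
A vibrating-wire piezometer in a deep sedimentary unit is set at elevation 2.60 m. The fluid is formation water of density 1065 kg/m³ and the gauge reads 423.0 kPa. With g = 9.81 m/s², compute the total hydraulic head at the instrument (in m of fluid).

h ≈ 43.09 m

ψ = P/(ρg) = 423.0×1000 / (1065 × 9.81) = 40.49 m.
h = z + ψ = 2.60 + 40.49 = 43.09 m.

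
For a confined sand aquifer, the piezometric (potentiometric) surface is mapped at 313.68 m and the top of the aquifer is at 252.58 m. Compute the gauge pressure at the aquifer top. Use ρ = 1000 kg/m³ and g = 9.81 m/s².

P ≈ 599 kPa

Pressure head at the aquifer top: ψ = h − z = 313.68 − 252.58 = 61.10 m.
P = ρgψ = 1000 × 9.81 × 61.10 = 599391 Pa ≈ 599 kPa.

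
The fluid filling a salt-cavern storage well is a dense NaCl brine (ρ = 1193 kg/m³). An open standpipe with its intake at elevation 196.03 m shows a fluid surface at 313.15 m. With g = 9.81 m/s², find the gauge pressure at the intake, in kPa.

P ≈ 1370 kPa

Pressure head ψ = h − z = 313.15 − 196.03 = 117.12 m.
P = ρgψ = 1193 × 9.81 × 117.12 = 1370694 Pa ≈ 1370 kPa.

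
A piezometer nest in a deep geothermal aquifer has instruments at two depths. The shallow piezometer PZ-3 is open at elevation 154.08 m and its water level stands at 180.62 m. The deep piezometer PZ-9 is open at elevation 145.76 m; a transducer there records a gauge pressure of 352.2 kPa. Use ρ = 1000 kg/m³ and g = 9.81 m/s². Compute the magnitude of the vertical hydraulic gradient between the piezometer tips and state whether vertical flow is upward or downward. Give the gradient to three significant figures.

Total head at PZ-3: h = 180.62 m (water level in the standpipe).
Pressure head at PZ-9: ψ = P/(ρg) = 352.2×1000 / (1000 × 9.81) = 35.90 m.
Total head at PZ-9: h = z + ψ = 145.76 + 35.90 = 181.66 m.
Δh = h(PZ-3) − h(PZ-9) = 180.62 − 181.66 = -1.04 m.
Vertical separation Δz = 154.08 − 145.76 = 8.32 m.
|i_v| = |Δh| / Δz = 1.04 / 8.32 = 0.125.
Head is higher in the deep piezometer, so vertical flow is upward (discharge condition).

|i_v| ≈ 0.125; vertical flow is upward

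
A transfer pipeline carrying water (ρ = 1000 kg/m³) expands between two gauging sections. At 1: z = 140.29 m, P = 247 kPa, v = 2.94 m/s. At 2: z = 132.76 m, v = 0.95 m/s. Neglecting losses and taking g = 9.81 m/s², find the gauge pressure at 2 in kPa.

P₂ ≈ 325 kPa

Pressure head at 1: ψ₁ = P₁/(ρg) = 247×1000 / (1000 × 9.81) = 25.18 m.
Velocity heads: v₁²/2g = 2.94²/19.62 = 0.441 m; v₂²/2g = 0.95²/19.62 = 0.046 m.
Total head H = z₁ + ψ₁ + v₁²/2g = 140.29 + 25.18 + 0.441 = 165.91 m.
ψ₂ = H − z₂ − v₂²/2g = 165.91 − 132.76 − 0.046 = 33.10 m.
P₂ = ρgψ₂ = 1000 × 9.81 × 33.10 ≈ 325 kPa.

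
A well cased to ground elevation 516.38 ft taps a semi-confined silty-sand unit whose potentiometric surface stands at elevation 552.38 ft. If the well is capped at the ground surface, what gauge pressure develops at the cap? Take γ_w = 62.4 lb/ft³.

Head above the cap: Δh = 552.38 − 516.38 = 36.00 ft.
P = γΔh/144 = 62.4 × 36.00 / 144 = 15.6 psi.

P ≈ 15.6 psi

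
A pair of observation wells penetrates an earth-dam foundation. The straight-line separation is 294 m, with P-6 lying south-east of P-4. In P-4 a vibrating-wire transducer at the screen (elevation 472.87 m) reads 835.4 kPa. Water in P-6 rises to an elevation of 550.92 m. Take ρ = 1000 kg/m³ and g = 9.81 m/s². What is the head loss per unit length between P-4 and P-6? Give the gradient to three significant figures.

i ≈ 0.0242 m/m

Pressure head at P-4: ψ = P/(ρg) = 835.4×1000 / (1000 × 9.81) = 85.16 m.
Total head at P-4: h = z + ψ = 472.87 + 85.16 = 558.03 m.
Total head at P-6: h = 550.92 m (water level in the piezometer is the total head).
Head difference: h(P-4) − h(P-6) = 558.03 − 550.92 = 7.11 m.
Hydraulic gradient: i = |Δh| / L = 7.11 / 294 = 0.0242.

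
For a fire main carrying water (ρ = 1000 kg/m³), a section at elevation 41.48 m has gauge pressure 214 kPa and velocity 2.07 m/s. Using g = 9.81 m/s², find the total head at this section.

Pressure head ψ = P/(ρg) = 214×1000 / (1000 × 9.81) = 21.81 m.
Velocity head = v²/(2g) = 2.07² / (2 × 9.81) = 0.218 m.
h = z + ψ + v²/(2g) = 41.48 + 21.81 + 0.218 = 63.51 m.

h ≈ 63.51 m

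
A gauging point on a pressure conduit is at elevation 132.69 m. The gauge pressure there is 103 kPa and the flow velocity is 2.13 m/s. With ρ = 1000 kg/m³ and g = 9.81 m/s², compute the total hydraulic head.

h ≈ 143.42 m

Pressure head ψ = P/(ρg) = 103×1000 / (1000 × 9.81) = 10.50 m.
Velocity head = v²/(2g) = 2.13² / (2 × 9.81) = 0.231 m.
h = z + ψ + v²/(2g) = 132.69 + 10.50 + 0.231 = 143.42 m.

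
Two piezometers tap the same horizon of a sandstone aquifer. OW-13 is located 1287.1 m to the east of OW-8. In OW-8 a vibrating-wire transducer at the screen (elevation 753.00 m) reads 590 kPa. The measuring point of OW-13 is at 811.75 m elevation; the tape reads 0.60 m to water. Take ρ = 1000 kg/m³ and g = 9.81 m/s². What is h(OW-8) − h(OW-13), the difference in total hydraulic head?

Pressure head at OW-8: ψ = P/(ρg) = 590×1000 / (1000 × 9.81) = 60.14 m.
Total head at OW-8: h = z + ψ = 753.00 + 60.14 = 813.14 m.
Total head at OW-13: h = 811.75 − 0.60 = 811.15 m.
Head difference: h(OW-8) − h(OW-13) = 813.14 − 811.15 = 1.99 m.

Δh ≈ 1.99 m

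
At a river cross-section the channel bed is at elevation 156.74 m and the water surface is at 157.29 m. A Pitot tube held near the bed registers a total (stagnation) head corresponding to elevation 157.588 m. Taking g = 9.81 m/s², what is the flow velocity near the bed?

Near the bed, under hydrostatic conditions, the piezometric head (z + ψ) equals the free-surface elevation, 157.29 m.
Velocity head = total − piezometric = 157.588 − 157.29 = 0.298 m.
v = √(2g·h_v) = √(2 × 9.81 × 0.298) = 2.42 m/s.

v ≈ 2.42 m/s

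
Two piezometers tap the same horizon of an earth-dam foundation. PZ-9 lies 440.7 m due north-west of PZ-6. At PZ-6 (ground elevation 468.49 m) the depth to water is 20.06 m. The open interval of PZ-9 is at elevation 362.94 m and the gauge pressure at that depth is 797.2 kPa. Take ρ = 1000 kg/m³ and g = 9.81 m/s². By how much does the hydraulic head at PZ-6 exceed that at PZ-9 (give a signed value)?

Δh ≈ 4.23 m

Total head at PZ-6: h = 468.49 − 20.06 = 448.43 m.
Pressure head at PZ-9: ψ = P/(ρg) = 797.2×1000 / (1000 × 9.81) = 81.26 m.
Total head at PZ-9: h = z + ψ = 362.94 + 81.26 = 444.20 m.
Head difference: h(PZ-6) − h(PZ-9) = 448.43 − 444.20 = 4.23 m.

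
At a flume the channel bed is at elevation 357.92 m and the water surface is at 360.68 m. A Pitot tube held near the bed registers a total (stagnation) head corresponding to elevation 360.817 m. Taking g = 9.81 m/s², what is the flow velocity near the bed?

Near the bed, under hydrostatic conditions, the piezometric head (z + ψ) equals the free-surface elevation, 360.68 m.
Velocity head = total − piezometric = 360.817 − 360.68 = 0.137 m.
v = √(2g·h_v) = √(2 × 9.81 × 0.137) = 1.64 m/s.

v ≈ 1.64 m/s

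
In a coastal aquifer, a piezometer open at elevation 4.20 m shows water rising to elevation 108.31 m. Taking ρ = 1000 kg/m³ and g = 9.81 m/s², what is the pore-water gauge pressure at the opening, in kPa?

P ≈ 1020 kPa

Pressure head ψ = h − z = 108.31 − 4.20 = 104.11 m.
P = ρgψ = 1000 × 9.81 × 104.11 = 1021319 Pa ≈ 1020 kPa.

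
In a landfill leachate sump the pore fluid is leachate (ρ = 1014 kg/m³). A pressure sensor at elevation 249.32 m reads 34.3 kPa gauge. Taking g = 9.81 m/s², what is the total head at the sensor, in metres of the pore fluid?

h ≈ 252.77 m

ψ = P/(ρg) = 34.3×1000 / (1014 × 9.81) = 3.45 m.
h = z + ψ = 249.32 + 3.45 = 252.77 m.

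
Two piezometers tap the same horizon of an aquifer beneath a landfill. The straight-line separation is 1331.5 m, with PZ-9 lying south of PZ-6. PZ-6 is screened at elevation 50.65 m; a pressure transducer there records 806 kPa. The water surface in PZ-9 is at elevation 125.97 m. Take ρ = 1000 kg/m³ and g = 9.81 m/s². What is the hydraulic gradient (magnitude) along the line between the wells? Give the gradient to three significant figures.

Pressure head at PZ-6: ψ = P/(ρg) = 806×1000 / (1000 × 9.81) = 82.16 m.
Total head at PZ-6: h = z + ψ = 50.65 + 82.16 = 132.81 m.
Total head at PZ-9: h = 125.97 m (water level in the piezometer is the total head).
Head difference: h(PZ-6) − h(PZ-9) = 132.81 − 125.97 = 6.84 m.
Hydraulic gradient: i = |Δh| / L = 6.84 / 1331.5 = 0.00514.

i ≈ 0.00514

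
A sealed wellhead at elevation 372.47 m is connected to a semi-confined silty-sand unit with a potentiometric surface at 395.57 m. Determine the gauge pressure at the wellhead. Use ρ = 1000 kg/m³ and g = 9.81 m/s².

P ≈ 227 kPa

Head above the cap: Δh = 395.57 − 372.47 = 23.10 m.
P = ρgΔh = 1000 × 9.81 × 23.10 = 226611 Pa ≈ 227 kPa.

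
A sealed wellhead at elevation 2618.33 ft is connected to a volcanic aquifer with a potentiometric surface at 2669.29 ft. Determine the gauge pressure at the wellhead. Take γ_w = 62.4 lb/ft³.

Head above the cap: Δh = 2669.29 − 2618.33 = 50.96 ft.
P = γΔh/144 = 62.4 × 50.96 / 144 = 22.1 psi.

P ≈ 22.1 psi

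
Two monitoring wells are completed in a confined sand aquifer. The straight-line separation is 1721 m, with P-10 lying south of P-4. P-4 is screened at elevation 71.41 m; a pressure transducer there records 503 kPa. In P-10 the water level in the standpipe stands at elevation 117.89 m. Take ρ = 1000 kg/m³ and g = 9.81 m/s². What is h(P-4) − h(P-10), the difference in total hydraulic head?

Pressure head at P-4: ψ = P/(ρg) = 503×1000 / (1000 × 9.81) = 51.27 m.
Total head at P-4: h = z + ψ = 71.41 + 51.27 = 122.68 m.
Total head at P-10: h = 117.89 m (water level in the piezometer is the total head).
Head difference: h(P-4) − h(P-10) = 122.68 − 117.89 = 4.79 m.

Δh ≈ 4.79 m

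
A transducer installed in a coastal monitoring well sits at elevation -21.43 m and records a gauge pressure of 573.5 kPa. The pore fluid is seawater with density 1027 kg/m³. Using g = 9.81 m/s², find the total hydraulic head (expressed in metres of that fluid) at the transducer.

ψ = P/(ρg) = 573.5×1000 / (1027 × 9.81) = 56.92 m.
h = z + ψ = -21.43 + 56.92 = 35.49 m.

h ≈ 35.49 m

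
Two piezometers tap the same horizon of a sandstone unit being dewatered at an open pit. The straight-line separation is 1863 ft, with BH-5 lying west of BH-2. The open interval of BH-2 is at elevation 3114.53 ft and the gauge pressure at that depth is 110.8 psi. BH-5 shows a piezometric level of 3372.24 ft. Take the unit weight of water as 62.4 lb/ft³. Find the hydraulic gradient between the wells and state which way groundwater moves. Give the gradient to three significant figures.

Pressure head at BH-2: ψ = 144·P/γ = 144 × 110.8 / 62.4 = 255.69 ft.
Total head at BH-2: h = z + ψ = 3114.53 + 255.69 = 3370.22 ft.
Total head at BH-5: h = 3372.24 ft (water level in the piezometer is the total head).
Head difference: h(BH-2) − h(BH-5) = 3370.22 − 3372.24 = -2.02 ft.
Hydraulic gradient: i = |Δh| / L = 2.02 / 1863 = 0.00108.
Flow is from higher to lower head: from BH-5 toward BH-2, i.e. toward the east.

i ≈ 0.00108; groundwater flows toward the east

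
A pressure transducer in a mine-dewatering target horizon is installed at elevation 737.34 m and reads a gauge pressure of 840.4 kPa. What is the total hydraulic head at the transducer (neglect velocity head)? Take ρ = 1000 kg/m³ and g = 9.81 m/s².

h ≈ 823.01 m

ψ = P/(ρg) = 840.4×1000 / (1000 × 9.81) = 85.67 m.
h = z + ψ = 737.34 + 85.67 = 823.01 m.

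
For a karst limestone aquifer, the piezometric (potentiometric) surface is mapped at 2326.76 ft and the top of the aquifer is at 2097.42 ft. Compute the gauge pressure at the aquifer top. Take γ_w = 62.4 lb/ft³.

P ≈ 99.4 psi

Pressure head at the aquifer top: ψ = h − z = 2326.76 − 2097.42 = 229.34 ft.
P = γψ/144 = 62.4 × 229.34 / 144 = 99.4 psi.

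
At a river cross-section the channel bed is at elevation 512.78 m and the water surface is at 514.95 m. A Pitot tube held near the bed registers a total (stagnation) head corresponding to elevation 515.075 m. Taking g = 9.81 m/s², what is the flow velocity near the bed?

Near the bed, under hydrostatic conditions, the piezometric head (z + ψ) equals the free-surface elevation, 514.95 m.
Velocity head = total − piezometric = 515.075 − 514.95 = 0.125 m.
v = √(2g·h_v) = √(2 × 9.81 × 0.125) = 1.57 m/s.

v ≈ 1.57 m/s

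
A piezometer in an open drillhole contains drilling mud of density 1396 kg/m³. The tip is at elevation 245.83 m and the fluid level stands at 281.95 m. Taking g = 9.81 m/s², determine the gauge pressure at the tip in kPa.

P ≈ 495 kPa

Pressure head ψ = h − z = 281.95 − 245.83 = 36.12 m.
P = ρgψ = 1396 × 9.81 × 36.12 = 494655 Pa ≈ 495 kPa.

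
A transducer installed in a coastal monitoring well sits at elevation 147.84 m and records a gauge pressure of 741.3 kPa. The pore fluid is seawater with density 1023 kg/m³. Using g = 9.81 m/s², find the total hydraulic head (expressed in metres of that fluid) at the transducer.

ψ = P/(ρg) = 741.3×1000 / (1023 × 9.81) = 73.87 m.
h = z + ψ = 147.84 + 73.87 = 221.71 m.

h ≈ 221.71 m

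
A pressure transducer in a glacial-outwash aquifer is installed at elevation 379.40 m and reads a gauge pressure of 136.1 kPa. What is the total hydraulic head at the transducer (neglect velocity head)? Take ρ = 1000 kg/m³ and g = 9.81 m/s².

h ≈ 393.27 m

ψ = P/(ρg) = 136.1×1000 / (1000 × 9.81) = 13.87 m.
h = z + ψ = 379.40 + 13.87 = 393.27 m.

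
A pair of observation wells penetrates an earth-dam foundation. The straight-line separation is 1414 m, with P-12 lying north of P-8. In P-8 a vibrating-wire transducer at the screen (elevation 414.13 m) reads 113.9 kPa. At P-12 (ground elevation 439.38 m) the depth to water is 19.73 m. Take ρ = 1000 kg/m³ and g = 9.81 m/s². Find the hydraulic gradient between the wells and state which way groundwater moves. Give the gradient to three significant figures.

Pressure head at P-8: ψ = P/(ρg) = 113.9×1000 / (1000 × 9.81) = 11.61 m.
Total head at P-8: h = z + ψ = 414.13 + 11.61 = 425.74 m.
Total head at P-12: h = 439.38 − 19.73 = 419.65 m.
Head difference: h(P-8) − h(P-12) = 425.74 − 419.65 = 6.09 m.
Hydraulic gradient: i = |Δh| / L = 6.09 / 1414 = 0.00431.
Flow is from higher to lower head: from P-8 toward P-12, i.e. toward the north.

i ≈ 0.00431; groundwater flows toward the north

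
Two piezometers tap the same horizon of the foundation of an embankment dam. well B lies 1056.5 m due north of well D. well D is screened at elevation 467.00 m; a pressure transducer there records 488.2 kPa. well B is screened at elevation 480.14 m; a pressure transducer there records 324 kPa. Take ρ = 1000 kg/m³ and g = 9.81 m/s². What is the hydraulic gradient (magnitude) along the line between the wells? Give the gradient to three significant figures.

Pressure head at well D: ψ = P/(ρg) = 488.2×1000 / (1000 × 9.81) = 49.77 m.
Total head at well D: h = z + ψ = 467.00 + 49.77 = 516.77 m.
Pressure head at well B: ψ = P/(ρg) = 324×1000 / (1000 × 9.81) = 33.03 m.
Total head at well B: h = z + ψ = 480.14 + 33.03 = 513.17 m.
Head difference: h(well D) − h(well B) = 516.77 − 513.17 = 3.60 m.
Hydraulic gradient: i = |Δh| / L = 3.60 / 1056.5 = 0.00341.

i ≈ 0.00341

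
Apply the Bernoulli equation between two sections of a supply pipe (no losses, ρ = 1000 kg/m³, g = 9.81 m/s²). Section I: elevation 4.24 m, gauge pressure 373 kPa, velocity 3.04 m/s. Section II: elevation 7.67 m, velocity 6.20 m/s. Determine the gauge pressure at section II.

Pressure head at I: ψ₁ = P₁/(ρg) = 373×1000 / (1000 × 9.81) = 38.02 m.
Velocity heads: v₁²/2g = 3.04²/19.62 = 0.471 m; v₂²/2g = 6.20²/19.62 = 1.959 m.
Total head H = z₁ + ψ₁ + v₁²/2g = 4.24 + 38.02 + 0.471 = 42.73 m.
ψ₂ = H − z₂ − v₂²/2g = 42.73 − 7.67 − 1.959 = 33.10 m.
P₂ = ρgψ₂ = 1000 × 9.81 × 33.10 ≈ 325 kPa.

P₂ ≈ 325 kPa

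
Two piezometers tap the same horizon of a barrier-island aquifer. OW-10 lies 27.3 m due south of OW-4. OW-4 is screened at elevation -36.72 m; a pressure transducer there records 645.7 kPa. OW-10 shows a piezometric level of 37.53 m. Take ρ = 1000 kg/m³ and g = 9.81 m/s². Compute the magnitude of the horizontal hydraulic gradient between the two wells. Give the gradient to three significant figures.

Pressure head at OW-4: ψ = P/(ρg) = 645.7×1000 / (1000 × 9.81) = 65.82 m.
Total head at OW-4: h = z + ψ = -36.72 + 65.82 = 29.10 m.
Total head at OW-10: h = 37.53 m (water level in the piezometer is the total head).
Head difference: h(OW-4) − h(OW-10) = 29.10 − 37.53 = -8.43 m.
Hydraulic gradient: i = |Δh| / L = 8.43 / 27.3 = 0.309.

i ≈ 0.309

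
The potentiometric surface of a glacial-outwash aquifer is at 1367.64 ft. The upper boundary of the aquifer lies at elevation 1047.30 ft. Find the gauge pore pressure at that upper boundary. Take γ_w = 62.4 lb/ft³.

Pressure head at the aquifer top: ψ = h − z = 1367.64 − 1047.30 = 320.34 ft.
P = γψ/144 = 62.4 × 320.34 / 144 = 139 psi.

P ≈ 139 psi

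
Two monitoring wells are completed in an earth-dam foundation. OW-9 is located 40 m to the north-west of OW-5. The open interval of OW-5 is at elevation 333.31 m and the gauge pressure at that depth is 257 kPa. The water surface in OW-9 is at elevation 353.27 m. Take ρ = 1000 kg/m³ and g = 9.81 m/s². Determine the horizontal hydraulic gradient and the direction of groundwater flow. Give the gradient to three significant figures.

Pressure head at OW-5: ψ = P/(ρg) = 257×1000 / (1000 × 9.81) = 26.20 m.
Total head at OW-5: h = z + ψ = 333.31 + 26.20 = 359.51 m.
Total head at OW-9: h = 353.27 m (water level in the piezometer is the total head).
Head difference: h(OW-5) − h(OW-9) = 359.51 − 353.27 = 6.24 m.
Hydraulic gradient: i = |Δh| / L = 6.24 / 40 = 0.156.
Flow is from higher to lower head: from OW-5 toward OW-9, i.e. toward the north-west.

i ≈ 0.156; groundwater flows toward the north-west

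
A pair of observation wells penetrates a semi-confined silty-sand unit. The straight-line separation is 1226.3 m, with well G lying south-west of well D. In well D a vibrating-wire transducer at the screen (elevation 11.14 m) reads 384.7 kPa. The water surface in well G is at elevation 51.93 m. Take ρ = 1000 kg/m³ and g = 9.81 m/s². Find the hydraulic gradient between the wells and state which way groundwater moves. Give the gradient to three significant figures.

Pressure head at well D: ψ = P/(ρg) = 384.7×1000 / (1000 × 9.81) = 39.22 m.
Total head at well D: h = z + ψ = 11.14 + 39.22 = 50.36 m.
Total head at well G: h = 51.93 m (water level in the piezometer is the total head).
Head difference: h(well D) − h(well G) = 50.36 − 51.93 = -1.57 m.
Hydraulic gradient: i = |Δh| / L = 1.57 / 1226.3 = 0.00128.
Flow is from higher to lower head: from well G toward well D, i.e. toward the north-east.

i ≈ 0.00128; groundwater flows toward the north-east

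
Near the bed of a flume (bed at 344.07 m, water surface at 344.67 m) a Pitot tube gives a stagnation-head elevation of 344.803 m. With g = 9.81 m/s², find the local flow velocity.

Near the bed, under hydrostatic conditions, the piezometric head (z + ψ) equals the free-surface elevation, 344.67 m.
Velocity head = total − piezometric = 344.803 − 344.67 = 0.133 m.
v = √(2g·h_v) = √(2 × 9.81 × 0.133) = 1.62 m/s.

v ≈ 1.62 m/s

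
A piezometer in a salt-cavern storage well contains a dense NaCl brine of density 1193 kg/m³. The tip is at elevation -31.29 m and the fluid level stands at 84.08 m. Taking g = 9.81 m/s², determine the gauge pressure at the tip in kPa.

P ≈ 1350 kPa

Pressure head ψ = h − z = 84.08 − (-31.29) = 115.37 m.
P = ρgψ = 1193 × 9.81 × 115.37 = 1350213 Pa ≈ 1350 kPa.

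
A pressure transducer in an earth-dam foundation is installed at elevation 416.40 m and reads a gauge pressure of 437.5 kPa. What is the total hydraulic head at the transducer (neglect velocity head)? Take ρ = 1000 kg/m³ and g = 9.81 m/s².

ψ = P/(ρg) = 437.5×1000 / (1000 × 9.81) = 44.60 m.
h = z + ψ = 416.40 + 44.60 = 461.00 m.

h ≈ 461.00 m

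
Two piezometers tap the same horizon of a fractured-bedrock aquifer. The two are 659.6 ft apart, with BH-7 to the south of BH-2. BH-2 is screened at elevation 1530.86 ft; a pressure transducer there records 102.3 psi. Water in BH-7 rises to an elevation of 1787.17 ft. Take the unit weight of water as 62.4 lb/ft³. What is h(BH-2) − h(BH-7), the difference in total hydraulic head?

Δh ≈ -20.23 ft

Pressure head at BH-2: ψ = 144·P/γ = 144 × 102.3 / 62.4 = 236.08 ft.
Total head at BH-2: h = z + ψ = 1530.86 + 236.08 = 1766.94 ft.
Total head at BH-7: h = 1787.17 ft (water level in the piezometer is the total head).
Head difference: h(BH-2) − h(BH-7) = 1766.94 − 1787.17 = -20.23 ft.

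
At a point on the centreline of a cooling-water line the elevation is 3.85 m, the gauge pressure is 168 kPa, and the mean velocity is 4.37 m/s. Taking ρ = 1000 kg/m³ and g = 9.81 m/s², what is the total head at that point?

h ≈ 21.95 m

Pressure head ψ = P/(ρg) = 168×1000 / (1000 × 9.81) = 17.13 m.
Velocity head = v²/(2g) = 4.37² / (2 × 9.81) = 0.973 m.
h = z + ψ + v²/(2g) = 3.85 + 17.13 + 0.973 = 21.95 m.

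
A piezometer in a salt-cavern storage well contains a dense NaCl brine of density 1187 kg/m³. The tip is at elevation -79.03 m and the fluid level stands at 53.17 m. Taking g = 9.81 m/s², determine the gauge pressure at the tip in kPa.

Pressure head ψ = h − z = 53.17 − (-79.03) = 132.20 m.
P = ρgψ = 1187 × 9.81 × 132.20 = 1539399 Pa ≈ 1540 kPa.

P ≈ 1540 kPa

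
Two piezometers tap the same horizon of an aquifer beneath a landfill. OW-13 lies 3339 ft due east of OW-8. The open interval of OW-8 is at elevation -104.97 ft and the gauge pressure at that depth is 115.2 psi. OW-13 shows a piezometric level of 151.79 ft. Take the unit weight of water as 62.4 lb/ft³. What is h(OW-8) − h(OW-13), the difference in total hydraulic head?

Pressure head at OW-8: ψ = 144·P/γ = 144 × 115.2 / 62.4 = 265.85 ft.
Total head at OW-8: h = z + ψ = -104.97 + 265.85 = 160.88 ft.
Total head at OW-13: h = 151.79 ft (water level in the piezometer is the total head).
Head difference: h(OW-8) − h(OW-13) = 160.88 − 151.79 = 9.09 ft.

Δh ≈ 9.09 ft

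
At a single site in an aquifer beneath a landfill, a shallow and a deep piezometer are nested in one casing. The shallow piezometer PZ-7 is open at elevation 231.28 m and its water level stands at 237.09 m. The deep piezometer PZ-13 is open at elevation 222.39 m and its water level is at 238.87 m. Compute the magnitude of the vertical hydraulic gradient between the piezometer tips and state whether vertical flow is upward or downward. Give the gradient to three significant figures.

Total head at PZ-7: h = 237.09 m (water level in the standpipe).
Total head at PZ-13: h = 238.87 m.
Δh = h(PZ-7) − h(PZ-13) = 237.09 − 238.87 = -1.78 m.
Vertical separation Δz = 231.28 − 222.39 = 8.89 m.
|i_v| = |Δh| / Δz = 1.78 / 8.89 = 0.200.
Head is higher in the deep piezometer, so vertical flow is upward (discharge condition).

|i_v| ≈ 0.200; vertical flow is upward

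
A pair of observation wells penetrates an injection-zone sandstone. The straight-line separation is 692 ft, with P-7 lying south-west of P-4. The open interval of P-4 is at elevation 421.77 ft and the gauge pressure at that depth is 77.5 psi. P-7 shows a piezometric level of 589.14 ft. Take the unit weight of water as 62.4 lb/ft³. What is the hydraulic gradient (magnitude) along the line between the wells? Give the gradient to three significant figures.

i ≈ 0.0166

Pressure head at P-4: ψ = 144·P/γ = 144 × 77.5 / 62.4 = 178.85 ft.
Total head at P-4: h = z + ψ = 421.77 + 178.85 = 600.62 ft.
Total head at P-7: h = 589.14 ft (water level in the piezometer is the total head).
Head difference: h(P-4) − h(P-7) = 600.62 − 589.14 = 11.48 ft.
Hydraulic gradient: i = |Δh| / L = 11.48 / 692 = 0.0166.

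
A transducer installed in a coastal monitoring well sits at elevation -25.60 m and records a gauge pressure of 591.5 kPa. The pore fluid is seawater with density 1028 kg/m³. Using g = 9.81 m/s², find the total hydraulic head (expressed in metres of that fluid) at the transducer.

h ≈ 33.05 m

ψ = P/(ρg) = 591.5×1000 / (1028 × 9.81) = 58.65 m.
h = z + ψ = -25.60 + 58.65 = 33.05 m.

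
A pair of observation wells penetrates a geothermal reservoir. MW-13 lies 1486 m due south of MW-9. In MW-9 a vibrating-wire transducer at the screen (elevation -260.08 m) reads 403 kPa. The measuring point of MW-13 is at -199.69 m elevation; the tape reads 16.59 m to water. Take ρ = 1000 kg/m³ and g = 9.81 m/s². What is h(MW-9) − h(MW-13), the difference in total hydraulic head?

Δh ≈ -2.72 m

Pressure head at MW-9: ψ = P/(ρg) = 403×1000 / (1000 × 9.81) = 41.08 m.
Total head at MW-9: h = z + ψ = -260.08 + 41.08 = -219.00 m.
Total head at MW-13: h = -199.69 − 16.59 = -216.28 m.
Head difference: h(MW-9) − h(MW-13) = -219.00 − (-216.28) = -2.72 m.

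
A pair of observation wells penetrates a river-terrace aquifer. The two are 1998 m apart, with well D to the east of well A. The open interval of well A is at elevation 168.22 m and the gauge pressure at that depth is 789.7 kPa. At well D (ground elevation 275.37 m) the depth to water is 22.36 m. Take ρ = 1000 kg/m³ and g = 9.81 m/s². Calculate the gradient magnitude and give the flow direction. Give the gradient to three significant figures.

i ≈ 0.00215; groundwater flows toward the west

Pressure head at well A: ψ = P/(ρg) = 789.7×1000 / (1000 × 9.81) = 80.50 m.
Total head at well A: h = z + ψ = 168.22 + 80.50 = 248.72 m.
Total head at well D: h = 275.37 − 22.36 = 253.01 m.
Head difference: h(well A) − h(well D) = 248.72 − 253.01 = -4.29 m.
Hydraulic gradient: i = |Δh| / L = 4.29 / 1998 = 0.00215.
Flow is from higher to lower head: from well D toward well A, i.e. toward the west.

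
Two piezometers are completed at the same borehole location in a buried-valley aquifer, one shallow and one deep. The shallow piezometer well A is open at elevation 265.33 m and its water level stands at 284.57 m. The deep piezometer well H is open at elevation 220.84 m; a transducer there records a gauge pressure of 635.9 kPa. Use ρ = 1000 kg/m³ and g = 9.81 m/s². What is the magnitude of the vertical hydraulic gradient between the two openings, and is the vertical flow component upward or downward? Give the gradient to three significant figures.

Total head at well A: h = 284.57 m (water level in the standpipe).
Pressure head at well H: ψ = P/(ρg) = 635.9×1000 / (1000 × 9.81) = 64.82 m.
Total head at well H: h = z + ψ = 220.84 + 64.82 = 285.66 m.
Δh = h(well A) − h(well H) = 284.57 − 285.66 = -1.09 m.
Vertical separation Δz = 265.33 − 220.84 = 44.49 m.
|i_v| = |Δh| / Δz = 1.09 / 44.49 = 0.0245.
Head is higher in the deep piezometer, so vertical flow is upward (discharge condition).

|i_v| ≈ 0.0245; vertical flow is upward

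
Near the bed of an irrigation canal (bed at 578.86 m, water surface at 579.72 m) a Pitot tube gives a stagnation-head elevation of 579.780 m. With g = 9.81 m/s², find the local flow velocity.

Near the bed, under hydrostatic conditions, the piezometric head (z + ψ) equals the free-surface elevation, 579.72 m.
Velocity head = total − piezometric = 579.780 − 579.72 = 0.060 m.
v = √(2g·h_v) = √(2 × 9.81 × 0.060) = 1.08 m/s.

v ≈ 1.08 m/s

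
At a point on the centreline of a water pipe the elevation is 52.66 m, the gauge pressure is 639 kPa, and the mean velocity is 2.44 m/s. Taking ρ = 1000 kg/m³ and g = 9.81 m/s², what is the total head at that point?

h ≈ 118.10 m

Pressure head ψ = P/(ρg) = 639×1000 / (1000 × 9.81) = 65.14 m.
Velocity head = v²/(2g) = 2.44² / (2 × 9.81) = 0.303 m.
h = z + ψ + v²/(2g) = 52.66 + 65.14 + 0.303 = 118.10 m.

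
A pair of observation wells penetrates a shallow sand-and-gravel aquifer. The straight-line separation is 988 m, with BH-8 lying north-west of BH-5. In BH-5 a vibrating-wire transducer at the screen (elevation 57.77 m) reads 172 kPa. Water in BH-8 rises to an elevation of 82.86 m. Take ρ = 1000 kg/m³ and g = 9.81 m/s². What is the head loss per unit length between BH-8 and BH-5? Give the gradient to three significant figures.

i ≈ 0.00765 m/m

Pressure head at BH-5: ψ = P/(ρg) = 172×1000 / (1000 × 9.81) = 17.53 m.
Total head at BH-5: h = z + ψ = 57.77 + 17.53 = 75.30 m.
Total head at BH-8: h = 82.86 m (water level in the piezometer is the total head).
Head difference: h(BH-5) − h(BH-8) = 75.30 − 82.86 = -7.56 m.
Hydraulic gradient: i = |Δh| / L = 7.56 / 988 = 0.00765.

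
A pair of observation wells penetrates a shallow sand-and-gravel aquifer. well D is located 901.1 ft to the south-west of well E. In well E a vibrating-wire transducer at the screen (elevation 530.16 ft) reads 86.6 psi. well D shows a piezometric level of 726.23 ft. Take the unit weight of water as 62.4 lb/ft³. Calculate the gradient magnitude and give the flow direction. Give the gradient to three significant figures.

i ≈ 0.00419; groundwater flows toward the south-west

Pressure head at well E: ψ = 144·P/γ = 144 × 86.6 / 62.4 = 199.85 ft.
Total head at well E: h = z + ψ = 530.16 + 199.85 = 730.01 ft.
Total head at well D: h = 726.23 ft (water level in the piezometer is the total head).
Head difference: h(well E) − h(well D) = 730.01 − 726.23 = 3.78 ft.
Hydraulic gradient: i = |Δh| / L = 3.78 / 901.1 = 0.00419.
Flow is from higher to lower head: from well E toward well D, i.e. toward the south-west.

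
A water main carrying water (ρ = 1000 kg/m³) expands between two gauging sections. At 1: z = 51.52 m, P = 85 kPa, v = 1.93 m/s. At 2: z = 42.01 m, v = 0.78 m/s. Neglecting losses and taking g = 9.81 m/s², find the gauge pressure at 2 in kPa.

P₂ ≈ 180 kPa

Pressure head at 1: ψ₁ = P₁/(ρg) = 85×1000 / (1000 × 9.81) = 8.66 m.
Velocity heads: v₁²/2g = 1.93²/19.62 = 0.190 m; v₂²/2g = 0.78²/19.62 = 0.031 m.
Total head H = z₁ + ψ₁ + v₁²/2g = 51.52 + 8.66 + 0.190 = 60.37 m.
ψ₂ = H − z₂ − v₂²/2g = 60.37 − 42.01 − 0.031 = 18.33 m.
P₂ = ρgψ₂ = 1000 × 9.81 × 18.33 ≈ 180 kPa.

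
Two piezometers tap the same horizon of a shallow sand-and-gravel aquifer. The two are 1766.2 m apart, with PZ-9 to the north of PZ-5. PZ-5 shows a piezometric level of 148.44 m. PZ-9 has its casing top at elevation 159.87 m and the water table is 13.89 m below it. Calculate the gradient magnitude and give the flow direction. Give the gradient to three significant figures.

i ≈ 0.00139; groundwater flows toward the north

Total head at PZ-5: h = 148.44 m (water level in the piezometer is the total head).
Total head at PZ-9: h = 159.87 − 13.89 = 145.98 m.
Head difference: h(PZ-5) − h(PZ-9) = 148.44 − 145.98 = 2.46 m.
Hydraulic gradient: i = |Δh| / L = 2.46 / 1766.2 = 0.00139.
Flow is from higher to lower head: from PZ-5 toward PZ-9, i.e. toward the north.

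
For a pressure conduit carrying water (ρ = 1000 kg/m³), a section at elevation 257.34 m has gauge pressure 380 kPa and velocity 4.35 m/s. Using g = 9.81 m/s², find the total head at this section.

h ≈ 297.04 m

Pressure head ψ = P/(ρg) = 380×1000 / (1000 × 9.81) = 38.74 m.
Velocity head = v²/(2g) = 4.35² / (2 × 9.81) = 0.964 m.
h = z + ψ + v²/(2g) = 257.34 + 38.74 + 0.964 = 297.04 m.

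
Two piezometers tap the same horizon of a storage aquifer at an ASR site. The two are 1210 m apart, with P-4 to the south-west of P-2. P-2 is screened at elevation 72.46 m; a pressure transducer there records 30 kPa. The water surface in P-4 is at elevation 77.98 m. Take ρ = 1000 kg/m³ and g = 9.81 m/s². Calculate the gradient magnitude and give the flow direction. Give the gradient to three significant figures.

Pressure head at P-2: ψ = P/(ρg) = 30×1000 / (1000 × 9.81) = 3.06 m.
Total head at P-2: h = z + ψ = 72.46 + 3.06 = 75.52 m.
Total head at P-4: h = 77.98 m (water level in the piezometer is the total head).
Head difference: h(P-2) − h(P-4) = 75.52 − 77.98 = -2.46 m.
Hydraulic gradient: i = |Δh| / L = 2.46 / 1210 = 0.00203.
Flow is from higher to lower head: from P-4 toward P-2, i.e. toward the north-east.

i ≈ 0.00203; groundwater flows toward the north-east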